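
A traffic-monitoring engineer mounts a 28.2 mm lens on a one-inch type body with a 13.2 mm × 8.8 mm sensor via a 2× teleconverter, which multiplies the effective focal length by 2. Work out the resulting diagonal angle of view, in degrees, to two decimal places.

16.01°

Effective focal length f = 28.2 × 2 = 56.4 mm.
Sensor diagonal = √(13.2² + 8.8²) = √251.6800 ≈ 15.8644 mm.
α = 2·arctan(15.864 / (2 × 56.4)) = 2·arctan(0.14064) ≈ 16.0114°.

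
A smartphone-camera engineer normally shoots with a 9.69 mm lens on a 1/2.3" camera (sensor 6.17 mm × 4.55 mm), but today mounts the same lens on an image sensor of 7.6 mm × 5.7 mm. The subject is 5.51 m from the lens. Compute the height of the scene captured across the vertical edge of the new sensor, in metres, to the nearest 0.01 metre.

The focal length stays 9.69 mm; the relevant sensor dimension is now h = 5.7 mm. Object distance dₒ = 5.51 m = 5510 mm.
Thin-lens field height W = h·(dₒ − f)/f = 5.7 × (5510 − 9.69)/9.69 ≈ 3235.476 mm = 3.23548 m.

3.24 m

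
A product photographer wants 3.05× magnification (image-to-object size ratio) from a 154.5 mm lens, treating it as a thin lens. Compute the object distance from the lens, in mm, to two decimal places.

With m = dᵢ/dₒ and 1/f = 1/dₒ + 1/dᵢ, substituting dᵢ = m·dₒ gives 1/f = (1 + 1/m)/dₒ, hence dₒ = f·(1 + 1/m).
dₒ = 154.5 × (1 + 1/3.05) = 154.5 × 1.32787 ≈ 205.156 mm.

205.16 mm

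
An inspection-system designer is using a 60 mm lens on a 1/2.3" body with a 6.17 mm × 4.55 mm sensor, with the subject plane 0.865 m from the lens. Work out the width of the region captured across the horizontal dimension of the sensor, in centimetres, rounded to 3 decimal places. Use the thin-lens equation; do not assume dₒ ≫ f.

8.278 cm

dₒ: 0.865 m = 865 mm.
Similar triangles through the lens centre give W/dₒ = w/dᵢ; with 1/f = 1/dₒ + 1/dᵢ this gives W = w·(dₒ − f)/f.
W = 6.17 mm × (865 − 60) / 60 = 6.17 × 13.4167 ≈ 82.781 mm = 8.27808 cm.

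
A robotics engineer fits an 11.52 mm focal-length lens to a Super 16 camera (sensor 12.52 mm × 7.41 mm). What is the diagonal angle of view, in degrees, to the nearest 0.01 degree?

64.54°

Sensor diagonal = √(12.52² + 7.41²) = √211.6585 ≈ 14.5485 mm.
Angle of view α = 2·arctan(d/2f) with d = 14.5485 mm and f = 11.52 mm.
d/2f = 0.63144; arctan(0.63144) ≈ 32.2701°, so α ≈ 64.5403°.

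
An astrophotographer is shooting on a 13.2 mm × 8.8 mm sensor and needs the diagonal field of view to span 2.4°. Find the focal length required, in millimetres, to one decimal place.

Sensor diagonal = √(13.2² + 8.8²) = √251.6800 ≈ 15.8644 mm.
From α = 2·arctan(d/2f) we get f = d / (2·tan(α/2)).
With d = 15.8644 mm and α/2 = 1.2°, tan(α/2) ≈ 0.02095, so f ≈ 15.8644 / 0.04189 ≈ 378.6799 mm.

378.7 mm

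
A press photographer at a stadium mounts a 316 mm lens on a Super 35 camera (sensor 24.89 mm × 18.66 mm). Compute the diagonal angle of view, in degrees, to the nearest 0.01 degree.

Sensor diagonal = √(24.89² + 18.66²) = √967.7077 ≈ 31.1080 mm.
Angle of view α = 2·arctan(d/2f) with d = 31.1080 mm and f = 316 mm.
d/2f = 0.04922; arctan(0.04922) ≈ 2.8179°, so α ≈ 5.6358°.

5.64°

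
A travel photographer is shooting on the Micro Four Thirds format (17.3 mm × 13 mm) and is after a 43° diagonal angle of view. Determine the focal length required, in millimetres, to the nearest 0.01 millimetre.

27.47 mm

Sensor diagonal = √(17.3² + 13²) = √468.2900 ≈ 21.6400 mm.
From α = 2·arctan(d/2f) we get f = d / (2·tan(α/2)).
With d = 21.6400 mm and α/2 = 21.5°, tan(α/2) ≈ 0.39391, so f ≈ 21.6400 / 0.78782 ≈ 27.4682 mm.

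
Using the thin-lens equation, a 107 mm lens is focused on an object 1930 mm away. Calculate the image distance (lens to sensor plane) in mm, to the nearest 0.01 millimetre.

113.28 mm

1/dᵢ = 1/f − 1/dₒ = 1/107 − 1/1930 = 0.0088277 mm⁻¹.
dᵢ = 1/0.0088277 ≈ 113.2803 mm.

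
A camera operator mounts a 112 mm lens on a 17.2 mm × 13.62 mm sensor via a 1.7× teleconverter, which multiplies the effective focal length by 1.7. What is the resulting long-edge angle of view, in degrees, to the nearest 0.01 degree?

Effective focal length f = 112 × 1.7 = 190.4 mm.
α = 2·arctan(17.2 / (2 × 190.4)) = 2·arctan(0.04517) ≈ 5.1724°.

5.17°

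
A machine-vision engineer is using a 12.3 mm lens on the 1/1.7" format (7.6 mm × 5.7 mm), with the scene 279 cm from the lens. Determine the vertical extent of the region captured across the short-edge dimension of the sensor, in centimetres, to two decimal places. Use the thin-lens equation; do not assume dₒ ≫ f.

dₒ: 279 cm = 2790 mm.
Similar triangles through the lens centre give W/dₒ = h/dᵢ; with 1/f = 1/dₒ + 1/dᵢ this gives W = h·(dₒ − f)/f.
W = 5.7 mm × (2790 − 12.3) / 12.3 = 5.7 × 225.8293 ≈ 1287.227 mm = 128.723 cm.

128.72 cm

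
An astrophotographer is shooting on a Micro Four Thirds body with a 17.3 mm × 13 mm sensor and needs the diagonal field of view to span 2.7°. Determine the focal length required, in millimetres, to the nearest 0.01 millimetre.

459.13 mm

Sensor diagonal = √(17.3² + 13²) = √468.2900 ≈ 21.6400 mm.
From α = 2·arctan(d/2f) we get f = d / (2·tan(α/2)).
With d = 21.6400 mm and α/2 = 1.35°, tan(α/2) ≈ 0.02357, so f ≈ 21.6400 / 0.04713 ≈ 459.1303 mm.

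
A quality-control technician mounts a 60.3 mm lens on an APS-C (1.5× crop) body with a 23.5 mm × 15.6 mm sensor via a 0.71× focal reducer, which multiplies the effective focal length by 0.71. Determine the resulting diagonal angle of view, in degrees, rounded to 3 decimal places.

36.465°

Effective focal length f = 60.3 × 0.71 = 42.813 mm.
Sensor diagonal = √(23.5² + 15.6²) = √795.6100 ≈ 28.2066 mm.
α = 2·arctan(28.207 / (2 × 42.813)) = 2·arctan(0.32942) ≈ 36.4654°.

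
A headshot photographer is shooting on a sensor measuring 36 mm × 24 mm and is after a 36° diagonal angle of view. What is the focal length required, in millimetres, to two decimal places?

Sensor diagonal = √(36² + 24²) = √1872.0000 ≈ 43.2666 mm.
From α = 2·arctan(d/2f) we get f = d / (2·tan(α/2)).
With d = 43.2666 mm and α/2 = 18°, tan(α/2) ≈ 0.32492, so f ≈ 43.2666 / 0.64984 ≈ 66.5805 mm.

66.58 mm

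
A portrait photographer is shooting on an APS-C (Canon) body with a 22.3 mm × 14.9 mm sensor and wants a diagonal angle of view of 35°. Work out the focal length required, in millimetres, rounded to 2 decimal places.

Sensor diagonal = √(22.3² + 14.9²) = √719.3000 ≈ 26.8198 mm.
From α = 2·arctan(d/2f) we get f = d / (2·tan(α/2)).
With d = 26.8198 mm and α/2 = 17.5°, tan(α/2) ≈ 0.31530, so f ≈ 26.8198 / 0.63060 ≈ 42.5307 mm.

42.53 mm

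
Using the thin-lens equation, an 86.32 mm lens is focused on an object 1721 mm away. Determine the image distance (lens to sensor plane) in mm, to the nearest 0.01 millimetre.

90.88 mm

1/dᵢ = 1/f − 1/dₒ = 1/86.32 − 1/1721 = 0.0110037 mm⁻¹.
dᵢ = 1/0.0110037 ≈ 90.8782 mm.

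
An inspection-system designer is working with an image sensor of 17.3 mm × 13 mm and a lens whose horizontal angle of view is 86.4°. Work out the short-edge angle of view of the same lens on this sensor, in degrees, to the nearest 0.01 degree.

70.42°

From the horizontal AOV: f = 17.3 / (2·tan(43.2°)) = 17.3 / 1.87813 ≈ 9.2113 mm.
Short-edge AOV = 2·arctan(13 / (2 × 9.2113)) = 2·arctan(0.70565) ≈ 70.4177°.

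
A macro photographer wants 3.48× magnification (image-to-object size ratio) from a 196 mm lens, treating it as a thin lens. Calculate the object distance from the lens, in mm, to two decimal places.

252.32 mm

With m = dᵢ/dₒ and 1/f = 1/dₒ + 1/dᵢ, substituting dᵢ = m·dₒ gives 1/f = (1 + 1/m)/dₒ, hence dₒ = f·(1 + 1/m).
dₒ = 196 × (1 + 1/3.48) = 196 × 1.28736 ≈ 252.322 mm.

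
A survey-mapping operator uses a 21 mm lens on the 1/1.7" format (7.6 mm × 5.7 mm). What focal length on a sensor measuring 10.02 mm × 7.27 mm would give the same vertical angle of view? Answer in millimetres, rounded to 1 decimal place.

Equal angle of view means equal height/f ratio, so f₂ = f₁ · (height₂/height₁) = 21 × 7.27/5.7.
f₂ = 21 × 1.27544 ≈ 26.784 mm.

26.8 mm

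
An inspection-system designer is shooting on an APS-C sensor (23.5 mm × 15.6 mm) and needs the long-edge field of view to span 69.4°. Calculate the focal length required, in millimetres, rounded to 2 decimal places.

From α = 2·arctan(w/2f) we get f = w / (2·tan(α/2)).
With w = 23.5 mm and α/2 = 34.7°, tan(α/2) ≈ 0.69243, so f ≈ 23.5 / 1.38487 ≈ 16.9692 mm.

16.97 mm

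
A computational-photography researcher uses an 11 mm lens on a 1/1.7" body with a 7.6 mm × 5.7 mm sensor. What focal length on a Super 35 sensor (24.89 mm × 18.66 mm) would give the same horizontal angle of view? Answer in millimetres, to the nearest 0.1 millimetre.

36.0 mm

Equal angle of view means equal width/f ratio, so f₂ = f₁ · (width₂/width₁) = 11 × 24.89/7.6.
f₂ = 11 × 3.27500 ≈ 36.025 mm.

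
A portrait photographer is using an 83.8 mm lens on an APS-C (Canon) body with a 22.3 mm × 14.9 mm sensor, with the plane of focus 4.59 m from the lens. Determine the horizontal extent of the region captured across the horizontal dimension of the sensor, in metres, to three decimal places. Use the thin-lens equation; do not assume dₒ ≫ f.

1.199 m

dₒ: 4.59 m = 4590 mm.
Similar triangles through the lens centre give W/dₒ = w/dᵢ; with 1/f = 1/dₒ + 1/dᵢ this gives W = w·(dₒ − f)/f.
W = 22.3 mm × (4590 − 83.8) / 83.8 = 22.3 × 53.7733 ≈ 1199.144 mm = 1.19914 m.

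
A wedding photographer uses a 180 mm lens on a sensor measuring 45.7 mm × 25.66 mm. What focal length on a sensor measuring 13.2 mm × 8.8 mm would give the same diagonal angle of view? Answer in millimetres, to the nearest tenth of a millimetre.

Sensor diagonal = √(45.7² + 25.66²) = √2746.9256 ≈ 52.4111 mm.
Sensor diagonal = √(13.2² + 8.8²) = √251.6800 ≈ 15.8644 mm.
Equal angle of view means equal diagonal/f ratio, so f₂ = f₁ · (diagonal₂/diagonal₁) = 180 × 15.8644/52.4111.
f₂ = 180 × 0.30269 ≈ 54.485 mm.

54.5 mm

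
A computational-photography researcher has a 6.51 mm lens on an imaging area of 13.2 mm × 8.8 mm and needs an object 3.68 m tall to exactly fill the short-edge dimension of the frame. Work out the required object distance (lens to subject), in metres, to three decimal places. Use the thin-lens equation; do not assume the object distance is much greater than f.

2.729 m

W: 3.68 m = 3680 mm.
Magnification m = h/W = dᵢ/dₒ; combined with 1/f = 1/dₒ + 1/dᵢ this gives dₒ = f·(1 + W/h).
dₒ = 6.51 mm × (1 + 3680/8.8) = 6.51 × 419.1818 ≈ 2728.874 mm = 2.72887 m.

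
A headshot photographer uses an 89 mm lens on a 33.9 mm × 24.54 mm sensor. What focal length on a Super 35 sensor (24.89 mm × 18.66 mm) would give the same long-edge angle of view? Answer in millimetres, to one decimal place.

Equal angle of view means equal width/f ratio, so f₂ = f₁ · (width₂/width₁) = 89 × 24.89/33.9.
f₂ = 89 × 0.73422 ≈ 65.345 mm.

65.3 mm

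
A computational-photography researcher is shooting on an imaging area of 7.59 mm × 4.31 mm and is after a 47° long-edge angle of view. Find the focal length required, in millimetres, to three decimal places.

From α = 2·arctan(w/2f) we get f = w / (2·tan(α/2)).
With w = 7.59 mm and α/2 = 23.5°, tan(α/2) ≈ 0.43481, so f ≈ 7.59 / 0.86962 ≈ 8.7279 mm.

8.728 mm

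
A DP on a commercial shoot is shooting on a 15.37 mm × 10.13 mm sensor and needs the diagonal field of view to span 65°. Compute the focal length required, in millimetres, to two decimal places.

14.45 mm

Sensor diagonal = √(15.37² + 10.13²) = √338.8538 ≈ 18.4080 mm.
From α = 2·arctan(d/2f) we get f = d / (2·tan(α/2)).
With d = 18.4080 mm and α/2 = 32.5°, tan(α/2) ≈ 0.63707, so f ≈ 18.4080 / 1.27414 ≈ 14.4474 mm.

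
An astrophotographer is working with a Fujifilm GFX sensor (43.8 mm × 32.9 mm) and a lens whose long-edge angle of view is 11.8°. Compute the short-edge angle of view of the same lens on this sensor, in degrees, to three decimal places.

8.877°

From the long-edge AOV: f = 43.8 / (2·tan(5.9°)) = 43.8 / 0.20668 ≈ 211.9219 mm.
Short-edge AOV = 2·arctan(32.9 / (2 × 211.9219)) = 2·arctan(0.07762) ≈ 8.8771°.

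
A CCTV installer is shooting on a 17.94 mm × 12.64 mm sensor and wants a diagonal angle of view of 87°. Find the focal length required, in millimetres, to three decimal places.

Sensor diagonal = √(17.94² + 12.64²) = √481.6132 ≈ 21.9457 mm.
From α = 2·arctan(d/2f) we get f = d / (2·tan(α/2)).
With d = 21.9457 mm and α/2 = 43.5°, tan(α/2) ≈ 0.94896, so f ≈ 21.9457 / 1.89793 ≈ 11.5630 mm.

11.563 mm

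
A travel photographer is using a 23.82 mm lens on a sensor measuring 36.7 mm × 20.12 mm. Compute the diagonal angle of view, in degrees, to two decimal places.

Sensor diagonal = √(36.7² + 20.12²) = √1751.7044 ≈ 41.8534 mm.
Angle of view α = 2·arctan(d/2f) with d = 41.8534 mm and f = 23.82 mm.
d/2f = 0.87853; arctan(0.87853) ≈ 41.3004°, so α ≈ 82.6008°.

82.60°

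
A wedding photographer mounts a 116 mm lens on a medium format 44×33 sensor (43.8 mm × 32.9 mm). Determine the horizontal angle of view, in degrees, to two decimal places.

Angle of view α = 2·arctan(w/2f) with w = 43.8 mm and f = 116 mm.
w/2f = 0.18879; arctan(0.18879) ≈ 10.6912°, so α ≈ 21.3824°.

21.38°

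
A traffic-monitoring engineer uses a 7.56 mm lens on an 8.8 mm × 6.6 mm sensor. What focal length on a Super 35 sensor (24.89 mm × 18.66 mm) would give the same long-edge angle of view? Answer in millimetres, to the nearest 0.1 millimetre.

21.4 mm

Equal angle of view means equal width/f ratio, so f₂ = f₁ · (width₂/width₁) = 7.56 × 24.89/8.8.
f₂ = 7.56 × 2.82841 ≈ 21.383 mm.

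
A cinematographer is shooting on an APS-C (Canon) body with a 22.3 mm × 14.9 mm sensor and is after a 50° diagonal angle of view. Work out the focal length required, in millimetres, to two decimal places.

Sensor diagonal = √(22.3² + 14.9²) = √719.3000 ≈ 26.8198 mm.
From α = 2·arctan(d/2f) we get f = d / (2·tan(α/2)).
With d = 26.8198 mm and α/2 = 25°, tan(α/2) ≈ 0.46631, so f ≈ 26.8198 / 0.93262 ≈ 28.7576 mm.

28.76 mm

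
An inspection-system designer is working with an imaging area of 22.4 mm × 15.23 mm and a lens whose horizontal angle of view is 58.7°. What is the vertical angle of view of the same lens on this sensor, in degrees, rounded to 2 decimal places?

From the horizontal AOV: f = 22.4 / (2·tan(29.35°)) = 22.4 / 1.12464 ≈ 19.9174 mm.
Vertical AOV = 2·arctan(15.23 / (2 × 19.9174)) = 2·arctan(0.38233) ≈ 41.8466°.

41.85°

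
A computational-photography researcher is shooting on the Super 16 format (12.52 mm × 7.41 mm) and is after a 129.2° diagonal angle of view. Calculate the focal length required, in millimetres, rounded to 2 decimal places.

Sensor diagonal = √(12.52² + 7.41²) = √211.6585 ≈ 14.5485 mm.
From α = 2·arctan(d/2f) we get f = d / (2·tan(α/2)).
With d = 14.5485 mm and α/2 = 64.6°, tan(α/2) ≈ 2.10600, so f ≈ 14.5485 / 4.21199 ≈ 3.4541 mm.

3.45 mm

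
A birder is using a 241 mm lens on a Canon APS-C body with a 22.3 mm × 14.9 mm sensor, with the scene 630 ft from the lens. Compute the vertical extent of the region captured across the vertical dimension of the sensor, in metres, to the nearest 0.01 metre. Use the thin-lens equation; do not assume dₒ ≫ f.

dₒ: 630 ft × 304.8 mm/ft = 192023.99 mm.
Similar triangles through the lens centre give W/dₒ = h/dᵢ; with 1/f = 1/dₒ + 1/dᵢ this gives W = h·(dₒ − f)/f.
W = 14.9 mm × (192024 − 241) / 241 = 14.9 × 795.7801 ≈ 11857.123 mm = 11.8571 m.

11.86 m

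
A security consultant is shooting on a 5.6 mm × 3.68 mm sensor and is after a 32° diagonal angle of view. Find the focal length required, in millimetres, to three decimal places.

Sensor diagonal = √(5.6² + 3.68²) = √44.9024 ≈ 6.7009 mm.
From α = 2·arctan(d/2f) we get f = d / (2·tan(α/2)).
With d = 6.7009 mm and α/2 = 16°, tan(α/2) ≈ 0.28675, so f ≈ 6.7009 / 0.57349 ≈ 11.6845 mm.

11.684 mm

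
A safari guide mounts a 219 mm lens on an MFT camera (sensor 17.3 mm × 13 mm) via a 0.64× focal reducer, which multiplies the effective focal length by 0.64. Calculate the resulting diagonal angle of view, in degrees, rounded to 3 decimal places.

Effective focal length f = 219 × 0.64 = 140.16 mm.
Sensor diagonal = √(17.3² + 13²) = √468.2900 ≈ 21.6400 mm.
α = 2·arctan(21.640 / (2 × 140.16)) = 2·arctan(0.07720) ≈ 8.8287°.

8.829°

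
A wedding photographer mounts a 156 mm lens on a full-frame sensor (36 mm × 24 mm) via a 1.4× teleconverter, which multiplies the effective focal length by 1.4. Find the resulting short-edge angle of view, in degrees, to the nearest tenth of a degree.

6.3°

Effective focal length f = 156 × 1.4 = 218.4 mm.
α = 2·arctan(24 / (2 × 218.4)) = 2·arctan(0.05495) ≈ 6.2899°.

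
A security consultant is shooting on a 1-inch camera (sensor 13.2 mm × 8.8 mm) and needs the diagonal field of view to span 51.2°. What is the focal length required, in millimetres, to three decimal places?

Sensor diagonal = √(13.2² + 8.8²) = √251.6800 ≈ 15.8644 mm.
From α = 2·arctan(d/2f) we get f = d / (2·tan(α/2)).
With d = 15.8644 mm and α/2 = 25.6°, tan(α/2) ≈ 0.47912, so f ≈ 15.8644 / 0.95824 ≈ 16.5558 mm.

16.556 mm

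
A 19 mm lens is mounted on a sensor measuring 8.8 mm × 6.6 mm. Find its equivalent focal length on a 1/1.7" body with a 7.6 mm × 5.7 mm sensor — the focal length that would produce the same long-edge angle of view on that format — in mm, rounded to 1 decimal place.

16.4 mm

Equal angle of view means equal width/f ratio, so f₂ = f₁ · (width₂/width₁) = 19 × 7.6/8.8.
f₂ = 19 × 0.86364 ≈ 16.409 mm.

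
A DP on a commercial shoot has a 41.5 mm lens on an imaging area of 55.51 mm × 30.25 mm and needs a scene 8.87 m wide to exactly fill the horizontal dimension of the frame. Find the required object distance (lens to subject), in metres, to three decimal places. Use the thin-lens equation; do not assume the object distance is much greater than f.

6.673 m

W: 8.87 m = 8870 mm.
Magnification m = w/W = dᵢ/dₒ; combined with 1/f = 1/dₒ + 1/dᵢ this gives dₒ = f·(1 + W/w).
dₒ = 41.5 mm × (1 + 8870/55.51) = 41.5 × 160.7910 ≈ 6672.828 mm = 6.67283 m.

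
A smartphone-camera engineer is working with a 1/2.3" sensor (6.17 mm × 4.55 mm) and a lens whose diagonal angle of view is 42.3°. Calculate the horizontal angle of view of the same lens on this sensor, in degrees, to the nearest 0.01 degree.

Sensor diagonal = √(6.17² + 4.55²) = √58.7714 ≈ 7.6663 mm.
From the diagonal AOV: f = 7.6663 / (2·tan(21.15°)) = 7.6663 / 0.77374 ≈ 9.9080 mm.
Horizontal AOV = 2·arctan(6.17 / (2 × 9.9080)) = 2·arctan(0.31136) ≈ 34.5894°.

34.59°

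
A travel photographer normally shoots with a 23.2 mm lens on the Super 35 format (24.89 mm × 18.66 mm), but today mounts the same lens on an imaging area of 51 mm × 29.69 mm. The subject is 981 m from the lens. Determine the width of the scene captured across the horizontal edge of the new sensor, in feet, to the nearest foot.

7075 ft

The focal length stays 23.2 mm; the relevant sensor dimension is now w = 51 mm. Object distance dₒ = 981 m = 981000 mm.
Thin-lens field width W = w·(dₒ − f)/f = 51 × (981000 − 23.2)/23.2 ≈ 2156457.621 mm = 2156457.621/304.8 ft = 7074.99 ft.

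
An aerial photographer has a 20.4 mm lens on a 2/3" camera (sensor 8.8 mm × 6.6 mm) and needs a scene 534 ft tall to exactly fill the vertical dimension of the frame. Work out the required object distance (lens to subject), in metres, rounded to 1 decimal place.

W: 534 ft × 304.8 mm/ft = 162763.19 mm.
Magnification m = h/W = dᵢ/dₒ; combined with 1/f = 1/dₒ + 1/dᵢ this gives dₒ = f·(1 + W/h).
dₒ = 20.4 mm × (1 + 162763/6.6) = 20.4 × 24662.0901 ≈ 503106.638 mm = 503.107 m.

503.1 m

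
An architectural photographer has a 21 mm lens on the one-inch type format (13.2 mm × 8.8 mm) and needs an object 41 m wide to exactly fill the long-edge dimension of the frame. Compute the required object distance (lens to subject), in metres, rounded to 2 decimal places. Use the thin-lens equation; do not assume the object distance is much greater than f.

65.25 m

W: 41 m = 41000 mm.
Magnification m = w/W = dᵢ/dₒ; combined with 1/f = 1/dₒ + 1/dᵢ this gives dₒ = f·(1 + W/w).
dₒ = 21 mm × (1 + 41000/13.2) = 21 × 3107.0606 ≈ 65248.273 mm = 65.2483 m.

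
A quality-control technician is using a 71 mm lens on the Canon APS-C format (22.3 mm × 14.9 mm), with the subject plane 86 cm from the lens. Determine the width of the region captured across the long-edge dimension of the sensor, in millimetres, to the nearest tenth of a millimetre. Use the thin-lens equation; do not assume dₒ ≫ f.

dₒ: 86 cm = 860 mm.
Similar triangles through the lens centre give W/dₒ = w/dᵢ; with 1/f = 1/dₒ + 1/dᵢ this gives W = w·(dₒ − f)/f.
W = 22.3 mm × (860 − 71) / 71 = 22.3 × 11.1127 ≈ 247.813 mm.

247.8 mm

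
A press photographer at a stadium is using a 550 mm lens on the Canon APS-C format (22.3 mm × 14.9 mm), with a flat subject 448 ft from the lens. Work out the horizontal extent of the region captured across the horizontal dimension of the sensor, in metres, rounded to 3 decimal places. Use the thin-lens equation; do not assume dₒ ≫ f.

dₒ: 448 ft × 304.8 mm/ft = 136550.40 mm.
Similar triangles through the lens centre give W/dₒ = w/dᵢ; with 1/f = 1/dₒ + 1/dᵢ this gives W = w·(dₒ − f)/f.
W = 22.3 mm × (136550 − 550) / 550 = 22.3 × 247.2734 ≈ 5514.198 mm = 5.5142 m.

5.514 m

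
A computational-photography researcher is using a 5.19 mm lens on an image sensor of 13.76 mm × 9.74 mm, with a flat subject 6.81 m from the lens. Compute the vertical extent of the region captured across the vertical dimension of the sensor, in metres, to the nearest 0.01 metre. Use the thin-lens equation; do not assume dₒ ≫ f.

12.77 m

dₒ: 6.81 m = 6810 mm.
Similar triangles through the lens centre give W/dₒ = h/dᵢ; with 1/f = 1/dₒ + 1/dᵢ this gives W = h·(dₒ − f)/f.
W = 9.74 mm × (6810 − 5.19) / 5.19 = 9.74 × 1311.1387 ≈ 12770.491 mm = 12.7705 m.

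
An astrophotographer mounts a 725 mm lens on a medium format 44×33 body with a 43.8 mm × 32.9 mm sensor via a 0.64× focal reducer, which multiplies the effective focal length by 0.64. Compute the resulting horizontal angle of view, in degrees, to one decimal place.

Effective focal length f = 725 × 0.64 = 464 mm.
α = 2·arctan(43.8 / (2 × 464)) = 2·arctan(0.04720) ≈ 5.4045°.

5.4°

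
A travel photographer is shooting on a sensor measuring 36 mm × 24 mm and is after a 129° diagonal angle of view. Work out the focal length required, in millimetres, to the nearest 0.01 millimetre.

Sensor diagonal = √(36² + 24²) = √1872.0000 ≈ 43.2666 mm.
From α = 2·arctan(d/2f) we get f = d / (2·tan(α/2)).
With d = 43.2666 mm and α/2 = 64.5°, tan(α/2) ≈ 2.09654, so f ≈ 43.2666 / 4.19309 ≈ 10.3186 mm.

10.32 mm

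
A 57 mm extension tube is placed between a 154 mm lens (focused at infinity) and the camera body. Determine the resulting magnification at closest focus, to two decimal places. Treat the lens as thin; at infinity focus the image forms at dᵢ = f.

The tube moves the image plane from f to f + e, so dᵢ = 154 + 57 = 211 mm. Focus is achieved when 1/f = 1/dₒ + 1/dᵢ, giving dₒ = 1/(1/f − 1/(f+e)).
Magnification m = dᵢ/dₒ = (f+e)·(1/f − 1/(f+e)) = e/f = 57/154 ≈ 0.3701.

0.37×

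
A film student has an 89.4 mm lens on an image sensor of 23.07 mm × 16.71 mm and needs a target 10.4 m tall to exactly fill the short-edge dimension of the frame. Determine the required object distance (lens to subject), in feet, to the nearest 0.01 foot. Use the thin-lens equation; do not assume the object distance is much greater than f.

182.84 ft

W: 10.4 m = 10400 mm.
Magnification m = h/W = dᵢ/dₒ; combined with 1/f = 1/dₒ + 1/dᵢ this gives dₒ = f·(1 + W/h).
dₒ = 89.4 mm × (1 + 10400/16.71) = 89.4 × 623.3818 ≈ 55730.334 mm = 55730.334/304.8 ft = 182.842 ft.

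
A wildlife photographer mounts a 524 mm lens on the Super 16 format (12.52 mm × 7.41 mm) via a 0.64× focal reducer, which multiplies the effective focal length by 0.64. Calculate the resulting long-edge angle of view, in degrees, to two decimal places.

Effective focal length f = 524 × 0.64 = 335.36 mm.
α = 2·arctan(12.52 / (2 × 335.36)) = 2·arctan(0.01867) ≈ 2.1388°.

2.14°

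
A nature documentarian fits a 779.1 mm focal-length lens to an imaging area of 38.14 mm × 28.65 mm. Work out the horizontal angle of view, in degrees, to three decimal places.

Angle of view α = 2·arctan(w/2f) with w = 38.14 mm and f = 779.1 mm.
w/2f = 0.02448; arctan(0.02448) ≈ 1.4021°, so α ≈ 2.8043°.

2.804°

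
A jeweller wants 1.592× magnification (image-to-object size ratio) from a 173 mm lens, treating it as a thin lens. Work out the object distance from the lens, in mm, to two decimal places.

281.67 mm

With m = dᵢ/dₒ and 1/f = 1/dₒ + 1/dᵢ, substituting dᵢ = m·dₒ gives 1/f = (1 + 1/m)/dₒ, hence dₒ = f·(1 + 1/m).
dₒ = 173 × (1 + 1/1.592) = 173 × 1.62814 ≈ 281.668 mm.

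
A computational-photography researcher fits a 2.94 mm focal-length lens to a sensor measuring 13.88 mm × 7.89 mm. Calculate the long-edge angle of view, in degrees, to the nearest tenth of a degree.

134.1°

Angle of view α = 2·arctan(w/2f) with w = 13.88 mm and f = 2.94 mm.
w/2f = 2.36054; arctan(2.36054) ≈ 67.0410°, so α ≈ 134.0819°.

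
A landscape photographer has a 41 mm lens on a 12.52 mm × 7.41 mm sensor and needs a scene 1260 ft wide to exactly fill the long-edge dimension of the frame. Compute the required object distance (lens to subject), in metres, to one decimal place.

1257.7 m

W: 1260 ft × 304.8 mm/ft = 384047.99 mm.
Magnification m = w/W = dᵢ/dₒ; combined with 1/f = 1/dₒ + 1/dᵢ this gives dₒ = f·(1 + W/w).
dₒ = 41 mm × (1 + 384048/12.52) = 41 × 30675.7594 ≈ 1257706.135 mm = 1257.71 m.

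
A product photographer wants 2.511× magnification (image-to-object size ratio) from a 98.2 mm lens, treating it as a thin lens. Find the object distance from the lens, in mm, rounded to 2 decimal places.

With m = dᵢ/dₒ and 1/f = 1/dₒ + 1/dᵢ, substituting dᵢ = m·dₒ gives 1/f = (1 + 1/m)/dₒ, hence dₒ = f·(1 + 1/m).
dₒ = 98.2 × (1 + 1/2.511) = 98.2 × 1.39825 ≈ 137.308 mm.

137.31 mm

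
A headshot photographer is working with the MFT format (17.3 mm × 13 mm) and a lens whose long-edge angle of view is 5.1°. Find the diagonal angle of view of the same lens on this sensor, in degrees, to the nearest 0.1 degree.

6.4°

From the long-edge AOV: f = 17.3 / (2·tan(2.55°)) = 17.3 / 0.08907 ≈ 194.2279 mm.
Sensor diagonal = √(17.3² + 13²) = √468.2900 ≈ 21.6400 mm.
Diagonal AOV = 2·arctan(21.6400 / (2 × 194.2279)) = 2·arctan(0.05571) ≈ 6.3770°.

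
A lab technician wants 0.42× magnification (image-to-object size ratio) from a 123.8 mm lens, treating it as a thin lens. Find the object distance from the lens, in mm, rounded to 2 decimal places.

With m = dᵢ/dₒ and 1/f = 1/dₒ + 1/dᵢ, substituting dᵢ = m·dₒ gives 1/f = (1 + 1/m)/dₒ, hence dₒ = f·(1 + 1/m).
dₒ = 123.8 × (1 + 1/0.42) = 123.8 × 3.38095 ≈ 418.562 mm.

418.56 mm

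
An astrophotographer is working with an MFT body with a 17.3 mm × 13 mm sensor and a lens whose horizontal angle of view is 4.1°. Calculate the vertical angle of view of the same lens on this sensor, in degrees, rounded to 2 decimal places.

From the horizontal AOV: f = 17.3 / (2·tan(2.05°)) = 17.3 / 0.07159 ≈ 241.6571 mm.
Vertical AOV = 2·arctan(13 / (2 × 241.6571)) = 2·arctan(0.02690) ≈ 3.0815°.

3.08°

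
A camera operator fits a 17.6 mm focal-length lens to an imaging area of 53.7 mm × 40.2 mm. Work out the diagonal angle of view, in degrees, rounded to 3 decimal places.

124.624°

Sensor diagonal = √(53.7² + 40.2²) = √4499.7300 ≈ 67.0800 mm.
Angle of view α = 2·arctan(d/2f) with d = 67.0800 mm and f = 17.6 mm.
d/2f = 1.90568; arctan(1.90568) ≈ 62.3119°, so α ≈ 124.6238°.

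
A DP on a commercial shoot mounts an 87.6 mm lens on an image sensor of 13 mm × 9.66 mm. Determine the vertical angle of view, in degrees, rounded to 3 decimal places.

6.312°

Angle of view α = 2·arctan(h/2f) with h = 9.66 mm and f = 87.6 mm.
h/2f = 0.05514; arctan(0.05514) ≈ 3.1559°, so α ≈ 6.3118°.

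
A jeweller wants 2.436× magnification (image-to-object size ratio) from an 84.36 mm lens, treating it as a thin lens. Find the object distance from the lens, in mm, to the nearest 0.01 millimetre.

With m = dᵢ/dₒ and 1/f = 1/dₒ + 1/dᵢ, substituting dᵢ = m·dₒ gives 1/f = (1 + 1/m)/dₒ, hence dₒ = f·(1 + 1/m).
dₒ = 84.36 × (1 + 1/2.436) = 84.36 × 1.41051 ≈ 118.991 mm.

118.99 mm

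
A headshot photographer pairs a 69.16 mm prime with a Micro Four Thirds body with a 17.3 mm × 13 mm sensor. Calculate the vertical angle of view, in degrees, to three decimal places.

Angle of view α = 2·arctan(h/2f) with h = 13 mm and f = 69.16 mm.
h/2f = 0.09398; arctan(0.09398) ≈ 5.3692°, so α ≈ 10.7383°.

10.738°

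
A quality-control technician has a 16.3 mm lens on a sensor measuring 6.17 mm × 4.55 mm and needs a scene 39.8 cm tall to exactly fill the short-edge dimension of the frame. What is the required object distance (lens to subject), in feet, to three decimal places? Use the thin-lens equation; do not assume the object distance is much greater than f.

4.731 ft

W: 39.8 cm = 398 mm.
Magnification m = h/W = dᵢ/dₒ; combined with 1/f = 1/dₒ + 1/dᵢ this gives dₒ = f·(1 + W/h).
dₒ = 16.3 mm × (1 + 398/4.55) = 16.3 × 88.4725 ≈ 1442.102 mm = 1442.102/304.8 ft = 4.73131 ft.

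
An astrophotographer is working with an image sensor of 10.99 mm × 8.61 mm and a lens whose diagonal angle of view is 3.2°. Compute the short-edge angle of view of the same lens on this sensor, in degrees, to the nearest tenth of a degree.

2.0°

Sensor diagonal = √(10.99² + 8.61²) = √194.9122 ≈ 13.9611 mm.
From the diagonal AOV: f = 13.9611 / (2·tan(1.6°)) = 13.9611 / 0.05587 ≈ 249.9075 mm.
Short-edge AOV = 2·arctan(8.61 / (2 × 249.9075)) = 2·arctan(0.01723) ≈ 1.9738°.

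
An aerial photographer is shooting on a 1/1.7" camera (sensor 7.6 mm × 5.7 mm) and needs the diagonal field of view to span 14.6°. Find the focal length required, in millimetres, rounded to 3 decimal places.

Sensor diagonal = √(7.6² + 5.7²) = √90.2500 ≈ 9.5000 mm.
From α = 2·arctan(d/2f) we get f = d / (2·tan(α/2)).
With d = 9.5000 mm and α/2 = 7.3°, tan(α/2) ≈ 0.12810, so f ≈ 9.5000 / 0.25621 ≈ 37.0796 mm.

37.080 mm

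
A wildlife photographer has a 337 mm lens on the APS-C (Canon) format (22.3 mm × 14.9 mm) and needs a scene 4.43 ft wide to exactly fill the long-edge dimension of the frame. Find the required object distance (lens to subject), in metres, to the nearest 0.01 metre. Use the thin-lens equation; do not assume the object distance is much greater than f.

W: 4.43 ft × 304.8 mm/ft = 1350.26 mm.
Magnification m = w/W = dᵢ/dₒ; combined with 1/f = 1/dₒ + 1/dᵢ this gives dₒ = f·(1 + W/w).
dₒ = 337 mm × (1 + 1350.26/22.3) = 337 × 61.5500 ≈ 20742.334 mm = 20.7423 m.

20.74 m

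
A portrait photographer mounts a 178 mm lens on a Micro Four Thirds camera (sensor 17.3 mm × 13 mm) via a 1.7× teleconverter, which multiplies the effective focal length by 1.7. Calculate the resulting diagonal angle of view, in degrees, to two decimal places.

4.10°

Effective focal length f = 178 × 1.7 = 302.6 mm.
Sensor diagonal = √(17.3² + 13²) = √468.2900 ≈ 21.6400 mm.
α = 2·arctan(21.640 / (2 × 302.6)) = 2·arctan(0.03576) ≈ 4.0957°.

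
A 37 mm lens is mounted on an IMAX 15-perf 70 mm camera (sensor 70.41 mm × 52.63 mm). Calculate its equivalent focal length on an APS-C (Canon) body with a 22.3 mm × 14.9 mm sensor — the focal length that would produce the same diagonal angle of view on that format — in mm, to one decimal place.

Sensor diagonal = √(70.41² + 52.63²) = √7727.4850 ≈ 87.9061 mm.
Sensor diagonal = √(22.3² + 14.9²) = √719.3000 ≈ 26.8198 mm.
Equal angle of view means equal diagonal/f ratio, so f₂ = f₁ · (diagonal₂/diagonal₁) = 37 × 26.8198/87.9061.
f₂ = 37 × 0.30510 ≈ 11.289 mm.

11.3 mm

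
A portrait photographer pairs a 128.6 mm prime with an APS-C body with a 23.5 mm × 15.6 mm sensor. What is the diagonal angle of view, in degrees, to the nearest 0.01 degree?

12.52°

Sensor diagonal = √(23.5² + 15.6²) = √795.6100 ≈ 28.2066 mm.
Angle of view α = 2·arctan(d/2f) with d = 28.2066 mm and f = 128.6 mm.
d/2f = 0.10967; arctan(0.10967) ≈ 6.2585°, so α ≈ 12.5170°.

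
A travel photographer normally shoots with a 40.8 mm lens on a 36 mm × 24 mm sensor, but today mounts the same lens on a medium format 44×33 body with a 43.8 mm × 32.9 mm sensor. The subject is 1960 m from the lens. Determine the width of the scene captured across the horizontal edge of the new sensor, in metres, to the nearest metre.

2104 m

The focal length stays 40.8 mm; the relevant sensor dimension is now w = 43.8 mm. Object distance dₒ = 1960 m = 1.96e+06 mm.
Thin-lens field width W = w·(dₒ − f)/f = 43.8 × (1.96e+06 − 40.8)/40.8 ≈ 2104073.847 mm = 2104.07 m.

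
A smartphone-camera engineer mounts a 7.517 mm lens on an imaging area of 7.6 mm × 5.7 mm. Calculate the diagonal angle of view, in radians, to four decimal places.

1.1271 rad

Sensor diagonal = √(7.6² + 5.7²) = √90.2500 ≈ 9.5000 mm.
Angle of view α = 2·arctan(d/2f) with d = 9.5000 mm and f = 7.517 mm.
d/2f = 0.63190; arctan(0.63190) ≈ 0.5635 rad, so α ≈ 1.1271 rad.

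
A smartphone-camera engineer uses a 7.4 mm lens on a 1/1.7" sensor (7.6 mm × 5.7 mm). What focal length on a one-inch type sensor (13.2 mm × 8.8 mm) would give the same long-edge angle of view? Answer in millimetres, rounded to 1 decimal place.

12.9 mm

Equal angle of view means equal width/f ratio, so f₂ = f₁ · (width₂/width₁) = 7.4 × 13.2/7.6.
f₂ = 7.4 × 1.73684 ≈ 12.853 mm.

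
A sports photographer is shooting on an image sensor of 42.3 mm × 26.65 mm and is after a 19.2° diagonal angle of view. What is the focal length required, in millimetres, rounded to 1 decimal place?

Sensor diagonal = √(42.3² + 26.65²) = √2499.5125 ≈ 49.9951 mm.
From α = 2·arctan(d/2f) we get f = d / (2·tan(α/2)).
With d = 49.9951 mm and α/2 = 9.6°, tan(α/2) ≈ 0.16914, so f ≈ 49.9951 / 0.33827 ≈ 147.7945 mm.

147.8 mm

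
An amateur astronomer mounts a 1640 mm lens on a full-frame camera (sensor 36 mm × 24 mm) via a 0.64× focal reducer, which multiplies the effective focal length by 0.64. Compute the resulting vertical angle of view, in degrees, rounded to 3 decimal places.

Effective focal length f = 1640 × 0.64 = 1049.6 mm.
α = 2·arctan(24 / (2 × 1049.6)) = 2·arctan(0.01143) ≈ 1.3101°.

1.310°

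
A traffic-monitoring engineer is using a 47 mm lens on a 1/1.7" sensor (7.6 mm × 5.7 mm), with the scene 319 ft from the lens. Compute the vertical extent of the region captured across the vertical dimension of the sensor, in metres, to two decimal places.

11.79 m

dₒ: 319 ft × 304.8 mm/ft = 97231.20 mm.
Similar triangles through the lens centre give W/dₒ = h/dᵢ; with 1/f = 1/dₒ + 1/dᵢ this gives W = h·(dₒ − f)/f.
W = 5.7 mm × (97231.2 − 47) / 47 = 5.7 × 2067.7489 ≈ 11786.169 mm = 11.7862 m.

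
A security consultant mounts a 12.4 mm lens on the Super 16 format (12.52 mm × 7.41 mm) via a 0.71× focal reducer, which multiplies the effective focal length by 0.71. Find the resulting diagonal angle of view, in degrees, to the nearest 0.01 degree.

Effective focal length f = 12.4 × 0.71 = 8.804 mm.
Sensor diagonal = √(12.52² + 7.41²) = √211.6585 ≈ 14.5485 mm.
α = 2·arctan(14.548 / (2 × 8.804)) = 2·arctan(0.82624) ≈ 79.1300°.

79.13°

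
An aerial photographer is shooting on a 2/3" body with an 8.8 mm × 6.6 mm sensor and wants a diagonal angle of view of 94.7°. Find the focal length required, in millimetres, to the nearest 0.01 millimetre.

Sensor diagonal = √(8.8² + 6.6²) = √121.0000 ≈ 11.0000 mm.
From α = 2·arctan(d/2f) we get f = d / (2·tan(α/2)).
With d = 11.0000 mm and α/2 = 47.35°, tan(α/2) ≈ 1.08559, so f ≈ 11.0000 / 2.17118 ≈ 5.0664 mm.

5.07 mm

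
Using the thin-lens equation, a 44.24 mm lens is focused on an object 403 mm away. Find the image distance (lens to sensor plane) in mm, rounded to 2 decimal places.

1/dᵢ = 1/f − 1/dₒ = 1/44.24 − 1/403 = 0.0201226 mm⁻¹.
dᵢ = 1/0.0201226 ≈ 49.6954 mm.

49.70 mm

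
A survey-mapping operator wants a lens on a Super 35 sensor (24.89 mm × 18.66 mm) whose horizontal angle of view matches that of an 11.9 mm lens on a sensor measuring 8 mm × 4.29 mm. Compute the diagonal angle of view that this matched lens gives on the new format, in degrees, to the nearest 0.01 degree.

45.58°

Equal horizontal AOV ⇒ f₂ = f₁ · 24.89/8 = 11.9 × 3.11125 ≈ 37.0239 mm.
Sensor diagonal = √(24.89² + 18.66²) = √967.7077 ≈ 31.1080 mm.
Diagonal AOV on the new format = 2·arctan(31.1080 / (2 × 37.0239)) = 2·arctan(0.42011) ≈ 45.5753°.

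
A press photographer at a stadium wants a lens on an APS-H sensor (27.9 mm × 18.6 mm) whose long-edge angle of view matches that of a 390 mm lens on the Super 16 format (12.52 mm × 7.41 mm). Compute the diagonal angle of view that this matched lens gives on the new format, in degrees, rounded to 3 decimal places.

Equal long-edge AOV ⇒ f₂ = f₁ · 27.9/12.52 = 390 × 2.22843 ≈ 869.0895 mm.
Sensor diagonal = √(27.9² + 18.6²) = √1124.3700 ≈ 33.5316 mm.
Diagonal AOV on the new format = 2·arctan(33.5316 / (2 × 869.0895)) = 2·arctan(0.01929) ≈ 2.2103°.

2.210°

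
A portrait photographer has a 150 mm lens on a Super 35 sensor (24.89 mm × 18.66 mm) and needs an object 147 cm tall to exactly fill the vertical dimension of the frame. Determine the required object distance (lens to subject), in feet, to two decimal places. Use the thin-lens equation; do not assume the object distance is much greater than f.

39.26 ft

W: 147 cm = 1470 mm.
Magnification m = h/W = dᵢ/dₒ; combined with 1/f = 1/dₒ + 1/dᵢ this gives dₒ = f·(1 + W/h).
dₒ = 150 mm × (1 + 1470/18.66) = 150 × 79.7781 ≈ 11966.720 mm = 11966.720/304.8 ft = 39.2609 ft.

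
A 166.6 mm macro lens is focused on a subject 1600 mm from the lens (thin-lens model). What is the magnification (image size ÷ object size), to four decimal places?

Thin lens: 1/f = 1/dₒ + 1/dᵢ → 1/dᵢ = 1/166.6 − 1/1600 = 0.0053774 mm⁻¹, so dᵢ ≈ 185.9634 mm.
Magnification m = dᵢ/dₒ = 185.9634/1600 ≈ 0.11623.

0.1162×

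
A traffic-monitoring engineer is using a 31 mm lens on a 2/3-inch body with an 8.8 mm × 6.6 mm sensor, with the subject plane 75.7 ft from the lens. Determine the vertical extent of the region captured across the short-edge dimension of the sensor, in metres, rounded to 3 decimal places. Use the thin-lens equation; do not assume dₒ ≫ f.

dₒ: 75.7 ft × 304.8 mm/ft = 23073.36 mm.
Similar triangles through the lens centre give W/dₒ = h/dᵢ; with 1/f = 1/dₒ + 1/dᵢ this gives W = h·(dₒ − f)/f.
W = 6.6 mm × (23073.4 − 31) / 31 = 6.6 × 743.3019 ≈ 4905.793 mm = 4.90579 m.

4.906 m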